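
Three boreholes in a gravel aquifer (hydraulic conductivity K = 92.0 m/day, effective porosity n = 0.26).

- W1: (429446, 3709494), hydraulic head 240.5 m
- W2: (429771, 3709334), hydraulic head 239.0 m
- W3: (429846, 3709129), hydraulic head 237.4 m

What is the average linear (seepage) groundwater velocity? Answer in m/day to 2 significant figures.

With h = a·x + b·y + c and W1 as origin, the differences give:
  325·a + (-160)·b = -1.5
  400·a + (-365)·b = -3.1
Eliminate b (×(-365) and ×(-160), subtract): -54625·a = 51.50 → a = ∂h/∂x = -0.0009428
Back-substitute: b = ∂h/∂y = +0.007460.
|∇h| = √(-0.0009428² + 0.007460²) = 0.007519
Seepage velocity v = K·i/n = 92.0 × 0.007519 / 0.26 = 2.661 m/day.

2.7 m/day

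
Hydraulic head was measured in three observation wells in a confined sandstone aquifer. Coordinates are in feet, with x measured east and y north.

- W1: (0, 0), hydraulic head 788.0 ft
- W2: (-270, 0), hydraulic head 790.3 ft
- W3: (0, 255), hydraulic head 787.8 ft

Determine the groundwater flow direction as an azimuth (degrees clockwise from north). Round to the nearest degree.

085°

∂h/∂x = (790.3 − 788.0) / (-270 − 0) = -0.008519
∂h/∂y = (787.8 − 788.0) / (255 − 0) = -0.0007843
Flow direction (−∇h) has components (+0.008519 E, +0.0007843 N).
Azimuth = atan2(E, N) = atan2(+0.008519, +0.0007843) = 84.7° ≈ 085°.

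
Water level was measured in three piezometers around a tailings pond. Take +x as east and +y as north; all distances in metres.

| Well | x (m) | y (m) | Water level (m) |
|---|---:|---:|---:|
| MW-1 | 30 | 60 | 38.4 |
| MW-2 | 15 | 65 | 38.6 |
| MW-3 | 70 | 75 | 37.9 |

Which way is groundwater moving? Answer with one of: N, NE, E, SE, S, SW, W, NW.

Taking MW-1 as reference: MW-2−MW-1 = (-15, 5, +0.2); MW-3−MW-1 = (40, 15, -0.5).
Determinant of the coordinate differences = (-15)·15 − 40·5 = -425.
∂h/∂x = [(+0.2)·15 − (-0.5)·5] / -425 = -0.01294
∂h/∂y = [(-15)·(-0.5) − 40·(+0.2)] / -425 = +0.001176
Flow = −∇h = (+0.01294 east, -0.001176 north), which points east.

E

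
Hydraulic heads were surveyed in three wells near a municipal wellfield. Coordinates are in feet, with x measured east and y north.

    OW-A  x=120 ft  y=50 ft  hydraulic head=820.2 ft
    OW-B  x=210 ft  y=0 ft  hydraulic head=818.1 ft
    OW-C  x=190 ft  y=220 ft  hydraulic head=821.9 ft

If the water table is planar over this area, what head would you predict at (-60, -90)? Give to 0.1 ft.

Differences from OW-A: to OW-B (Δx, Δy, Δh) = (90, -50, -2.1); to OW-C = (70, 170, +1.7).
Determinant of the coordinate differences = 90·170 − 70·(-50) = 18800.
∂h/∂x = [(-2.1)·170 − (+1.7)·(-50)] / 18800 = -0.01447
∂h/∂y = [90·(+1.7) − 70·(-2.1)] / 18800 = +0.01596
h(-60, -90) = 820.2 + (-0.01447)·(-180) + (+0.01596)·(-140) = 820.2 +2.604 -2.234 = 820.570 ft.

820.6 ft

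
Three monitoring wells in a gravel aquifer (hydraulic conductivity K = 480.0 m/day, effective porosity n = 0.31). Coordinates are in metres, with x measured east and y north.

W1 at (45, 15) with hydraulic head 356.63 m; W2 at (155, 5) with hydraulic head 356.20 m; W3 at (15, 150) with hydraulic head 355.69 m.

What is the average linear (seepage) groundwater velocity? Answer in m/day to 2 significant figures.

14 m/day

With h = a·x + b·y + c and W1 as origin, the differences give:
  110·a + (-10)·b = -0.43
  (-30)·a + 135·b = -0.94
Eliminate b (×135 and ×(-10), subtract): 14550·a = -67.450 → a = ∂h/∂x = -0.004636
Back-substitute: b = ∂h/∂y = -0.007993.
|∇h| = √(-0.004636² + -0.007993²) = 0.00924
Seepage velocity v = K·i/n = 480.0 × 0.00924 / 0.31 = 14.31 m/day.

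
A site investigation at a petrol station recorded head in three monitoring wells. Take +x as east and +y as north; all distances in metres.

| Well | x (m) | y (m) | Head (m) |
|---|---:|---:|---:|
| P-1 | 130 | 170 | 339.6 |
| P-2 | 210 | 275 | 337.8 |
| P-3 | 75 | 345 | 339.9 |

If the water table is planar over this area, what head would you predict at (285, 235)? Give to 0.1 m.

Taking P-1 as reference: P-2−P-1 = (80, 105, -1.8); P-3−P-1 = (-55, 175, +0.3).
Solve a·Δx + b·Δy = Δh: det = 80·175 − (-55)·105 = 19775.
∂h/∂x = [(-1.8)·175 − (+0.3)·105] / 19775 = -0.01752
∂h/∂y = [80·(+0.3) − (-55)·(-1.8)] / 19775 = -0.003793
h(285, 235) = 339.6 + (-0.01752)·(155) + (-0.003793)·(65) = 339.6 -2.716 -0.247 = 336.638 m.

336.6 m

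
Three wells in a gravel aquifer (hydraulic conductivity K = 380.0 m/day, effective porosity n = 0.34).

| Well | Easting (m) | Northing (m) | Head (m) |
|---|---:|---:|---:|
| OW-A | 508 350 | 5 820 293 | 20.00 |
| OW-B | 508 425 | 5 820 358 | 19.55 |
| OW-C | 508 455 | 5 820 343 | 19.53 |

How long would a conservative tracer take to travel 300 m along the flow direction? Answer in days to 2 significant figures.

With h = a·x + b·y + c and OW-A as origin, the differences give:
  75·a + 65·b = -0.45
  105·a + 50·b = -0.47
Eliminate b (×50 and ×65, subtract): -3075·a = 8.050 → a = ∂h/∂x = -0.002618
Back-substitute: b = ∂h/∂y = -0.003902.
|∇h| = √(-0.002618² + -0.003902²) = 0.004699
Seepage velocity v = K·i/n = 380.0 × 0.004699 / 0.34 = 5.252 m/day.
t = 300 / 5.252 = 57.12 days.

57 days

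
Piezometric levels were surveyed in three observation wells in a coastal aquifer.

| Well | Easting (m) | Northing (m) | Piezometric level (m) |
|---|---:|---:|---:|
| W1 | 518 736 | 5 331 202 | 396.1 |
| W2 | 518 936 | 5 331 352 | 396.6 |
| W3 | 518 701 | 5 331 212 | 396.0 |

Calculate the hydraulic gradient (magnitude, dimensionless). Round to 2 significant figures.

0.0028

Differences from W1: to W2 (Δx, Δy, Δh) = (200, 150, +0.5); to W3 = (-35, 10, -0.1).
Determinant of the coordinate differences = 200·10 − (-35)·150 = 7250.
∂h/∂x = [(+0.5)·10 − (-0.1)·150] / 7250 = +0.002759
∂h/∂y = [200·(-0.1) − (-35)·(+0.5)] / 7250 = -0.0003448
|∇h| = √(0.002759² + -0.0003448²) = 0.00278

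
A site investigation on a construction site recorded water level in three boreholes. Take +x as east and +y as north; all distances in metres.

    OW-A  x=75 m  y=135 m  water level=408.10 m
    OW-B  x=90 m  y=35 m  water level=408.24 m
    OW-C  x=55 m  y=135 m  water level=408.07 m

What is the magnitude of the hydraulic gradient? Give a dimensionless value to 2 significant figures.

0.0019

Taking OW-A as reference: OW-B−OW-A = (15, -100, +0.14); OW-C−OW-A = (-20, 0, -0.03).
Solve a·Δx + b·Δy = Δh: det = 15·0 − (-20)·(-100) = -2000.
∂h/∂x = [(+0.14)·0 − (-0.03)·(-100)] / -2000 = +0.001500
∂h/∂y = [15·(-0.03) − (-20)·(+0.14)] / -2000 = -0.001175
|∇h| = √(0.001500² + -0.001175²) = 0.001905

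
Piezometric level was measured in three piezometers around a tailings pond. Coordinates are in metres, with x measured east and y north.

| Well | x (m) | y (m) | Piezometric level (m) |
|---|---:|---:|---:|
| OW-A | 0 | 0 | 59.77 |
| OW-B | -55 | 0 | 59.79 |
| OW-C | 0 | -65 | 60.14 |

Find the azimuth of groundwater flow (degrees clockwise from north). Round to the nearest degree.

∂h/∂x = (59.79 − 59.77) / (-55 − 0) = -0.0003636
∂h/∂y = (60.14 − 59.77) / (-65 − 0) = -0.005692
Flow direction (−∇h) has components (+0.0003636 E, +0.005692 N).
Azimuth = atan2(E, N) = atan2(+0.0003636, +0.005692) = 3.7° ≈ 004°.

004°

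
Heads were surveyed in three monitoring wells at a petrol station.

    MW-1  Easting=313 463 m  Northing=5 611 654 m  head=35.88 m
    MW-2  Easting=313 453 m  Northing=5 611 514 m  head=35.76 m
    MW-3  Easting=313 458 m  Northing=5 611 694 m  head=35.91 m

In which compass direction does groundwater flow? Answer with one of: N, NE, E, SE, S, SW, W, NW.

SW

Differences from MW-1: to MW-2 (Δx, Δy, Δh) = (-10, -140, -0.12); to MW-3 = (-5, 40, +0.03).
Determinant of the coordinate differences = (-10)·40 − (-5)·(-140) = -1100.
∂h/∂x = [(-0.12)·40 − (+0.03)·(-140)] / -1100 = +0.0005455
∂h/∂y = [(-10)·(+0.03) − (-5)·(-0.12)] / -1100 = +0.0008182
Flow = −∇h = (-0.0005455 east, -0.0008182 north), which points southwest.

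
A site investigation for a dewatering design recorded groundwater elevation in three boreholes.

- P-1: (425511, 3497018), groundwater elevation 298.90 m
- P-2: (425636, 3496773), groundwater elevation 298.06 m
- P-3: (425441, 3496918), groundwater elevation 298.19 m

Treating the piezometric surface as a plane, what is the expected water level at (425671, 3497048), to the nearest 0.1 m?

299.5 m

With h = a·x + b·y + c and P-1 as origin, the differences give:
  125·a + (-245)·b = -0.84
  (-70)·a + (-100)·b = -0.71
Eliminate b (×(-100) and ×(-245), subtract): -29650·a = -89.950 → a = ∂h/∂x = +0.003034
Back-substitute: b = ∂h/∂y = +0.004976.
h(425671, 3497048) = 298.90 + (+0.003034)·(160) + (+0.004976)·(30) = 298.90 +0.485 +0.149 = 299.535 m.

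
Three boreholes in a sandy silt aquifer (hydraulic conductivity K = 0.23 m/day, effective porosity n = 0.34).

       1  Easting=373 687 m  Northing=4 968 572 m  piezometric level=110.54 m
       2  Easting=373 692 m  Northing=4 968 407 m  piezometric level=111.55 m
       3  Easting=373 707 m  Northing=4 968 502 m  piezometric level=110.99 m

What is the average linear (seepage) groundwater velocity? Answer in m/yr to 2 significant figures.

Differences from 1: to 2 (Δx, Δy, Δh) = (5, -165, +1.01); to 3 = (20, -70, +0.45).
Solve a·Δx + b·Δy = Δh: det = 5·(-70) − 20·(-165) = 2950.
∂h/∂x = [(+1.01)·(-70) − (+0.45)·(-165)] / 2950 = +0.001203
∂h/∂y = [5·(+0.45) − 20·(+1.01)] / 2950 = -0.006085
|∇h| = √(0.001203² + -0.006085²) = 0.006203
Seepage velocity v = K·i/n = 0.23 × 0.006203 / 0.34 = 0.004196 m/day = 1.533 m/yr.

1.5 m/yr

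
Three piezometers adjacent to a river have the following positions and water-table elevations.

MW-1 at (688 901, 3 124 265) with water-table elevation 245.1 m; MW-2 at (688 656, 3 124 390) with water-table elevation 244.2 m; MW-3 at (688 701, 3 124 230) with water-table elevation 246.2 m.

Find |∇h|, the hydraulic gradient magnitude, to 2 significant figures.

0.014

With h = a·x + b·y + c and MW-1 as origin, the differences give:
  (-245)·a + 125·b = -0.9
  (-200)·a + (-35)·b = +1.1
Eliminate b (×(-35) and ×125, subtract): 33575·a = -106.00 → a = ∂h/∂x = -0.003157
Back-substitute: b = ∂h/∂y = -0.01339.
|∇h| = √(-0.003157² + -0.01339²) = 0.01376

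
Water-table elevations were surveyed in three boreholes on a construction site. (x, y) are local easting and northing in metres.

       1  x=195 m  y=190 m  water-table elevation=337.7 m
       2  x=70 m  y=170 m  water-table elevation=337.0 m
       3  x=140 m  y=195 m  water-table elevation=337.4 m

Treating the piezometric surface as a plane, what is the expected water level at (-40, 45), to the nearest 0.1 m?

Differences from 1: to 2 (Δx, Δy, Δh) = (-125, -20, -0.7); to 3 = (-55, 5, -0.3).
Determinant of the coordinate differences = (-125)·5 − (-55)·(-20) = -1725.
∂h/∂x = [(-0.7)·5 − (-0.3)·(-20)] / -1725 = +0.005507
∂h/∂y = [(-125)·(-0.3) − (-55)·(-0.7)] / -1725 = +0.0005797
h(-40, 45) = 337.7 + (+0.005507)·(-235) + (+0.0005797)·(-145) = 337.7 -1.294 -0.084 = 336.322 m.

336.3 m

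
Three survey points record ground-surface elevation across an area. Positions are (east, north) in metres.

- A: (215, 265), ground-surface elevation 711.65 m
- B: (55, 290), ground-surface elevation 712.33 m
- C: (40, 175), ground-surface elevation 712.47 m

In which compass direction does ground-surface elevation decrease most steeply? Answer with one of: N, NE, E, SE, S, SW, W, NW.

E

Differences from A: to B (Δx, Δy, Δh) = (-160, 25, +0.68); to C = (-175, -90, +0.82).
Solve a·Δx + b·Δy = Δz: det = (-160)·(-90) − (-175)·25 = 18775.
∂z/∂x = [(+0.68)·(-90) − (+0.82)·25] / 18775 = -0.004352
∂z/∂y = [(-160)·(+0.82) − (-175)·(+0.68)] / 18775 = -0.0006498
Steepest decrease is along −∇f = (+0.004352 E, +0.0006498 N) → east.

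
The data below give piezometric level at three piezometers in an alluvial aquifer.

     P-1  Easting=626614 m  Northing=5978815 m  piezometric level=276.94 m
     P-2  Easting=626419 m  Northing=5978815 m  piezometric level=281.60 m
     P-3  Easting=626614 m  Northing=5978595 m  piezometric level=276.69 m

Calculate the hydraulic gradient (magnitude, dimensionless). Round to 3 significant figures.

∂h/∂x = (281.60 − 276.94) / (626419 − 626614) = -0.02390
∂h/∂y = (276.69 − 276.94) / (5978595 − 5978815) = +0.001136
|∇h| = √(-0.02390² + 0.001136²) = 0.02393

0.0239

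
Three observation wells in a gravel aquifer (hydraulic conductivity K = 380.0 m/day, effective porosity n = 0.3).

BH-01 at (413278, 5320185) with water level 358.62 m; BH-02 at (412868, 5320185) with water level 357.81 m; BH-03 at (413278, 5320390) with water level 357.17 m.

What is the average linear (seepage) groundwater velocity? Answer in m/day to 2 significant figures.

9.3 m/day

∂h/∂x = (357.81 − 358.62) / (412868 − 413278) = +0.001976
∂h/∂y = (357.17 − 358.62) / (5320390 − 5320185) = -0.007073
|∇h| = √(0.001976² + -0.007073²) = 0.007344
Seepage velocity v = K·i/n = 380.0 × 0.007344 / 0.3 = 9.302 m/day.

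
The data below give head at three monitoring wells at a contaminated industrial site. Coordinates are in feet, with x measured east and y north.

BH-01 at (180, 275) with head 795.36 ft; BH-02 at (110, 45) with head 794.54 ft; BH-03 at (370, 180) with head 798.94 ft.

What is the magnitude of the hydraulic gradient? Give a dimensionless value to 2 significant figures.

0.018

Differences from BH-01: to BH-02 (Δx, Δy, Δh) = (-70, -230, -0.82); to BH-03 = (190, -95, +3.58).
Determinant of the coordinate differences = (-70)·(-95) − 190·(-230) = 50350.
∂h/∂x = [(-0.82)·(-95) − (+3.58)·(-230)] / 50350 = +0.01790
∂h/∂y = [(-70)·(+3.58) − 190·(-0.82)] / 50350 = -0.001883
|∇h| = √(0.01790² + -0.001883²) = 0.018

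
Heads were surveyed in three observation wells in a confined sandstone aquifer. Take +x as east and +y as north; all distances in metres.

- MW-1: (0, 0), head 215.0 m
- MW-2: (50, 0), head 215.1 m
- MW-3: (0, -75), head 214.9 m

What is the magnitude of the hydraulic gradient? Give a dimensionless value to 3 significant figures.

0.00240

∂h/∂x = (215.1 − 215.0) / (50 − 0) = +0.002000
∂h/∂y = (214.9 − 215.0) / (-75 − 0) = +0.001333
|∇h| = √(0.002000² + 0.001333²) = 0.002404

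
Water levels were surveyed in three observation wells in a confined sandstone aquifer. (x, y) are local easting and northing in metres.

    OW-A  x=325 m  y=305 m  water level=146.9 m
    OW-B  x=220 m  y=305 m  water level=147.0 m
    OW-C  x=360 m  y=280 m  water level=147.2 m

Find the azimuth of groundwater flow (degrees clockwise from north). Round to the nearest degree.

004°

Differences from OW-A: to OW-B (Δx, Δy, Δh) = (-105, 0, +0.1); to OW-C = (35, -25, +0.3).
Solve a·Δx + b·Δy = Δh: det = (-105)·(-25) − 35·0 = 2625.
∂h/∂x = [(+0.1)·(-25) − (+0.3)·0] / 2625 = -0.0009524
∂h/∂y = [(-105)·(+0.3) − 35·(+0.1)] / 2625 = -0.01333
Flow direction (−∇h) has components (+0.0009524 E, +0.01333 N).
Azimuth = atan2(E, N) = atan2(+0.0009524, +0.01333) = 4.1° ≈ 004°.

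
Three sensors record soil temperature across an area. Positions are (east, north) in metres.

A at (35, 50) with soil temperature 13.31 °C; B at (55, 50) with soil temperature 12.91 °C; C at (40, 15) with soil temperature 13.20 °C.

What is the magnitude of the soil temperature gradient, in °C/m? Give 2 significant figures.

0.020 °C/m

With T = a·x + b·y + c and A as origin, the differences give:
  20·a + 0·b = -0.40
  5·a + (-35)·b = -0.11
Eliminate b (×(-35) and ×0, subtract): -700·a = 14.000 → a = ∂T/∂x = -0.02000
Back-substitute: b = ∂T/∂y = +0.0002857.
|∇f| = √(-0.02000² + 0.0002857²) = 0.02 °C/m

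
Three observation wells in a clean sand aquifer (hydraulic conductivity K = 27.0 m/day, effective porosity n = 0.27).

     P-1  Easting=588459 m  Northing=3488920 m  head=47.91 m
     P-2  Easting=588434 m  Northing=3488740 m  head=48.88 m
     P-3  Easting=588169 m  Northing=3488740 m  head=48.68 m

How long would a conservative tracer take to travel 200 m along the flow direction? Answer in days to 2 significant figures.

Differences from P-1: to P-2 (Δx, Δy, Δh) = (-25, -180, +0.97); to P-3 = (-290, -180, +0.77).
Solve a·Δx + b·Δy = Δh: det = (-25)·(-180) − (-290)·(-180) = -47700.
∂h/∂x = [(+0.97)·(-180) − (+0.77)·(-180)] / -47700 = +0.0007547
∂h/∂y = [(-25)·(+0.77) − (-290)·(+0.97)] / -47700 = -0.005494
|∇h| = √(0.0007547² + -0.005494²) = 0.005546
Seepage velocity v = K·i/n = 27.0 × 0.005546 / 0.27 = 0.5546 m/day.
t = 200 / 0.5546 = 360.6 days.

360 days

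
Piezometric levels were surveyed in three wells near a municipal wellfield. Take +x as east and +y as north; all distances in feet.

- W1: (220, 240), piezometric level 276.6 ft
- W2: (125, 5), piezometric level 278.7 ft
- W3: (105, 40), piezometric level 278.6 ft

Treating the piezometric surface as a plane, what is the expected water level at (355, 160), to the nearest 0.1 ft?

276.3 ft

Three-point gradient (reference W1): Δ to W2 = (-95, -235, +2.1), Δ to W3 = (-115, -200, +2.0).
∂h/∂x = -0.006231, ∂h/∂y = -0.006417 (det = -8025).
h(355, 160) = 276.6 + (-0.006231)·(135) + (-0.006417)·(-80) = 276.6 -0.841 +0.513 = 276.272 ft.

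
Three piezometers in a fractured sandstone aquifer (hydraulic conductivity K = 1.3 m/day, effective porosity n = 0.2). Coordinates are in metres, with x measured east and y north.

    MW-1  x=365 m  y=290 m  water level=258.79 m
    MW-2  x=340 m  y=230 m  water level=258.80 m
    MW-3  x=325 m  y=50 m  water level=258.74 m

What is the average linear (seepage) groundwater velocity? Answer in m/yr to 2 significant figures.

Differences from MW-1: to MW-2 (Δx, Δy, Δh) = (-25, -60, +0.01); to MW-3 = (-40, -240, -0.05).
Determinant of the coordinate differences = (-25)·(-240) − (-40)·(-60) = 3600.
∂h/∂x = [(+0.01)·(-240) − (-0.05)·(-60)] / 3600 = -0.001500
∂h/∂y = [(-25)·(-0.05) − (-40)·(+0.01)] / 3600 = +0.0004583
|∇h| = √(-0.001500² + 0.0004583²) = 0.001568
Seepage velocity v = K·i/n = 1.3 × 0.001568 / 0.2 = 0.01019 m/day = 3.722 m/yr.

3.7 m/yr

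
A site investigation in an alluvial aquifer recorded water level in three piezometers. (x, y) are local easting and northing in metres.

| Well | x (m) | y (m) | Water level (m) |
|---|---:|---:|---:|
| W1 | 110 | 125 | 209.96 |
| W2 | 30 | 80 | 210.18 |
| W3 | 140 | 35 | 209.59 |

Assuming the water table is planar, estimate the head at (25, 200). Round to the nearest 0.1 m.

With h = a·x + b·y + c and W1 as origin, the differences give:
  (-80)·a + (-45)·b = +0.22
  30·a + (-90)·b = -0.37
Eliminate b (×(-90) and ×(-45), subtract): 8550·a = -36.450 → a = ∂h/∂x = -0.004263
Back-substitute: b = ∂h/∂y = +0.002690.
h(25, 200) = 209.96 + (-0.004263)·(-85) + (+0.002690)·(75) = 209.96 +0.362 +0.202 = 210.524 m.

210.5 m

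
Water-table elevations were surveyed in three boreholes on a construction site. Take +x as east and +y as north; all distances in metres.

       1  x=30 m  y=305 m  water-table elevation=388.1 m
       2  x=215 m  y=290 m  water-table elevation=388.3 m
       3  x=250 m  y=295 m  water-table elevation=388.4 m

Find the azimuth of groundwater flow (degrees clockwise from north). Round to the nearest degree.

Differences from 1: to 2 (Δx, Δy, Δh) = (185, -15, +0.2); to 3 = (220, -10, +0.3).
Determinant of the coordinate differences = 185·(-10) − 220·(-15) = 1450.
∂h/∂x = [(+0.2)·(-10) − (+0.3)·(-15)] / 1450 = +0.001724
∂h/∂y = [185·(+0.3) − 220·(+0.2)] / 1450 = +0.007931
Flow direction (−∇h) has components (-0.001724 E, -0.007931 N).
Azimuth = atan2(E, N) = atan2(-0.001724, -0.007931) = 192.3° ≈ 192°.

192°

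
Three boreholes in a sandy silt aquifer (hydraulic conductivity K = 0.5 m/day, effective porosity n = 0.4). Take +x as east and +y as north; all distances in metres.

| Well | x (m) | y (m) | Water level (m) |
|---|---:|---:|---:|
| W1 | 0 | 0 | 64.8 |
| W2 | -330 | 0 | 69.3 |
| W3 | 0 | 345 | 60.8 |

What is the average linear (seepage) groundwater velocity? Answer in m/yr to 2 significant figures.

∂h/∂x = (69.3 − 64.8) / (-330 − 0) = -0.01364
∂h/∂y = (60.8 − 64.8) / (345 − 0) = -0.01159
|∇h| = √(-0.01364² + -0.01159²) = 0.0179
Seepage velocity v = K·i/n = 0.5 × 0.0179 / 0.4 = 0.02237 m/day = 8.171 m/yr.

8.2 m/yr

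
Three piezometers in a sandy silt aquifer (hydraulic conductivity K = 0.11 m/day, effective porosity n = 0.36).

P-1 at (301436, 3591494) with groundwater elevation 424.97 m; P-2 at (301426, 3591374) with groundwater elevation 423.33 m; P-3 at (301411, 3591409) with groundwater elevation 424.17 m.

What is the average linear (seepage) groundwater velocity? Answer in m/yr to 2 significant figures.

2.8 m/yr

Three-point gradient (reference P-1): Δ to P-2 = (-10, -120, -1.64), Δ to P-3 = (-25, -85, -0.80).
∂h/∂x = -0.02019, ∂h/∂y = +0.01535 (det = -2150).
|∇h| = √(-0.02019² + 0.01535²) = 0.02536
Seepage velocity v = K·i/n = 0.11 × 0.02536 / 0.36 = 0.007749 m/day = 2.83 m/yr.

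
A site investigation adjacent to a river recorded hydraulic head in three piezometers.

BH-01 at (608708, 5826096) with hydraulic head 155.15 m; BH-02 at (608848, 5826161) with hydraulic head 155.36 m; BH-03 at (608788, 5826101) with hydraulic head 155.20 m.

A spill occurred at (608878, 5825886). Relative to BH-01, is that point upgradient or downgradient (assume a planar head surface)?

Three-point gradient (reference BH-01): Δ to BH-02 = (140, 65, +0.21), Δ to BH-03 = (80, 5, +0.05).
∂h/∂x = +0.0004889, ∂h/∂y = +0.002178 (det = -4500).
Head at (608878, 5825886) = 155.15 + (+0.0004889)·(170) + (+0.002178)·(-210) = 154.78 m.
That is lower than the 155.15 m at BH-01, so the point is downgradient.

downgradient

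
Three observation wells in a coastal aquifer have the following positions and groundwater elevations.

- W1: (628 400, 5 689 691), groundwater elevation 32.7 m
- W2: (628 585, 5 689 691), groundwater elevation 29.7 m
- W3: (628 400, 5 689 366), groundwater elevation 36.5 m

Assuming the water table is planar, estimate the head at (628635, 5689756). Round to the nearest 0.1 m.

∂h/∂x = (29.7 − 32.7) / (628585 − 628400) = -0.01622
∂h/∂y = (36.5 − 32.7) / (5689366 − 5689691) = -0.01169
h(628635, 5689756) = 32.7 + (-0.01622)·(235) + (-0.01169)·(65) = 32.7 -3.811 -0.760 = 28.129 m.

28.1 m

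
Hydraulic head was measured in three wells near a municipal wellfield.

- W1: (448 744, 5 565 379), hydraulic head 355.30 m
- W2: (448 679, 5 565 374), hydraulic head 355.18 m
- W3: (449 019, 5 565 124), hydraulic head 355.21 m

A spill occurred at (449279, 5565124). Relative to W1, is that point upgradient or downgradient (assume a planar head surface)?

With h = a·x + b·y + c and W1 as origin, the differences give:
  (-65)·a + (-5)·b = -0.12
  275·a + (-255)·b = -0.09
Eliminate b (×(-255) and ×(-5), subtract): 17950·a = 30.150 → a = ∂h/∂x = +0.001680
Back-substitute: b = ∂h/∂y = +0.002164.
Head at (449279, 5565124) = 355.30 + (+0.001680)·(535) + (+0.002164)·(-255) = 355.65 m.
That is higher than the 355.30 m at W1, so the point is upgradient.

upgradient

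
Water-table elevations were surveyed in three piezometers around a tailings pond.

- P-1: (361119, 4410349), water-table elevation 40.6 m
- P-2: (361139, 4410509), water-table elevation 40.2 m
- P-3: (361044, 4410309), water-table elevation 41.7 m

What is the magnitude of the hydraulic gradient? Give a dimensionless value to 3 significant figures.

Three-point gradient (reference P-1): Δ to P-2 = (20, 160, -0.4), Δ to P-3 = (-75, -40, +1.1).
∂h/∂x = -0.01429, ∂h/∂y = -0.0007143 (det = 11200).
|∇h| = √(-0.01429² + -0.0007143²) = 0.01431

0.0143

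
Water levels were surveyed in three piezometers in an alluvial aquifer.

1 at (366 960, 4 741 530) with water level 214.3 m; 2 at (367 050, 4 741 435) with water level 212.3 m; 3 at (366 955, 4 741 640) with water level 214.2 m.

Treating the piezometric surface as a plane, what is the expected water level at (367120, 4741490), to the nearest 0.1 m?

210.5 m

Differences from 1: to 2 (Δx, Δy, Δh) = (90, -95, -2.0); to 3 = (-5, 110, -0.1).
Determinant of the coordinate differences = 90·110 − (-5)·(-95) = 9425.
∂h/∂x = [(-2.0)·110 − (-0.1)·(-95)] / 9425 = -0.02435
∂h/∂y = [90·(-0.1) − (-5)·(-2.0)] / 9425 = -0.002016
h(367120, 4741490) = 214.3 + (-0.02435)·(160) + (-0.002016)·(-40) = 214.3 -3.896 +0.081 = 210.485 m.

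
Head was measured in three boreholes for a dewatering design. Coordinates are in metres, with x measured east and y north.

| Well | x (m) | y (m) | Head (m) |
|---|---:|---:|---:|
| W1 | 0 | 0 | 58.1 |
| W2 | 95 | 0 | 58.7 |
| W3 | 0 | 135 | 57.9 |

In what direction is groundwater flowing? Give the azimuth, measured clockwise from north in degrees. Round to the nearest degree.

∂h/∂x = (58.7 − 58.1) / (95 − 0) = +0.006316
∂h/∂y = (57.9 − 58.1) / (135 − 0) = -0.001481
Flow direction (−∇h) has components (-0.006316 E, +0.001481 N).
Azimuth = atan2(E, N) = atan2(-0.006316, +0.001481) = 283.2° ≈ 283°.

283°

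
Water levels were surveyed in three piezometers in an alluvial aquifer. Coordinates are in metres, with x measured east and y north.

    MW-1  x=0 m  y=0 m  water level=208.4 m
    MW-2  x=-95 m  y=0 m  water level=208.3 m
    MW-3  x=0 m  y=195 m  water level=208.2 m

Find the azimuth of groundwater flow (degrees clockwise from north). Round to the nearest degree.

314°

∂h/∂x = (208.3 − 208.4) / (-95 − 0) = +0.001053
∂h/∂y = (208.2 − 208.4) / (195 − 0) = -0.001026
Flow direction (−∇h) has components (-0.001053 E, +0.001026 N).
Azimuth = atan2(E, N) = atan2(-0.001053, +0.001026) = 314.3° ≈ 314°.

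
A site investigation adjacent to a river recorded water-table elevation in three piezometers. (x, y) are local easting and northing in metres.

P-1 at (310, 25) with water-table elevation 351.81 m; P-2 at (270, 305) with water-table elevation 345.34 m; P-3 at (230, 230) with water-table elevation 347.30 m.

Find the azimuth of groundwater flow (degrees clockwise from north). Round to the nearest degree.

Differences from P-1: to P-2 (Δx, Δy, Δh) = (-40, 280, -6.47); to P-3 = (-80, 205, -4.51).
Solve a·Δx + b·Δy = Δh: det = (-40)·205 − (-80)·280 = 14200.
∂h/∂x = [(-6.47)·205 − (-4.51)·280] / 14200 = -0.004475
∂h/∂y = [(-40)·(-4.51) − (-80)·(-6.47)] / 14200 = -0.02375
Flow direction (−∇h) has components (+0.004475 E, +0.02375 N).
Azimuth = atan2(E, N) = atan2(+0.004475, +0.02375) = 10.7° ≈ 011°.

011°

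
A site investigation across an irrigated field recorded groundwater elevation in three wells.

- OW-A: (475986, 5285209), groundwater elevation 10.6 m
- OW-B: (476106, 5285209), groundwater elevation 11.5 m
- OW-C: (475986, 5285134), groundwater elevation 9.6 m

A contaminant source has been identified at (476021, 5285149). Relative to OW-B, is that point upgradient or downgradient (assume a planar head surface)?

∂h/∂x = (11.5 − 10.6) / (476106 − 475986) = +0.007500
∂h/∂y = (9.6 − 10.6) / (5285134 − 5285209) = +0.01333
Head at (476021, 5285149) = 10.6 + (+0.007500)·(35) + (+0.01333)·(-60) = 10.06 m.
That is lower than the 11.5 m at OW-B, so the point is downgradient.

downgradient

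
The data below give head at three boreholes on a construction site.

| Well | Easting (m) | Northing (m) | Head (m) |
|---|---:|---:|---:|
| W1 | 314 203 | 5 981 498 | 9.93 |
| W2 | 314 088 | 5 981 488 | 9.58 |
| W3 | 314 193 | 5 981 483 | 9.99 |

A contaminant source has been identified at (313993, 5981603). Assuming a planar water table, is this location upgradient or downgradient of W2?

Taking W1 as reference: W2−W1 = (-115, -10, -0.35); W3−W1 = (-10, -15, +0.06).
Solve a·Δx + b·Δy = Δh: det = (-115)·(-15) − (-10)·(-10) = 1625.
∂h/∂x = [(-0.35)·(-15) − (+0.06)·(-10)] / 1625 = +0.003600
∂h/∂y = [(-115)·(+0.06) − (-10)·(-0.35)] / 1625 = -0.006400
Head at (313993, 5981603) = 9.93 + (+0.003600)·(-210) + (-0.006400)·(105) = 8.50 m.
That is lower than the 9.58 m at W2, so the point is downgradient.

downgradient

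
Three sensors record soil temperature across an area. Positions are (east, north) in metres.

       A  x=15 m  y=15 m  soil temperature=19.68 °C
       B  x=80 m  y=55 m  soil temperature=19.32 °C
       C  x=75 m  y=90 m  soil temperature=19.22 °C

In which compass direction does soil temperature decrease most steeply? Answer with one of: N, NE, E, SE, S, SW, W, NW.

Taking A as reference: B−A = (65, 40, -0.36); C−A = (60, 75, -0.46).
Determinant of the coordinate differences = 65·75 − 60·40 = 2475.
∂T/∂x = [(-0.36)·75 − (-0.46)·40] / 2475 = -0.003475
∂T/∂y = [65·(-0.46) − 60·(-0.36)] / 2475 = -0.003354
Steepest decrease is along −∇f = (+0.003475 E, +0.003354 N) → northeast.

NE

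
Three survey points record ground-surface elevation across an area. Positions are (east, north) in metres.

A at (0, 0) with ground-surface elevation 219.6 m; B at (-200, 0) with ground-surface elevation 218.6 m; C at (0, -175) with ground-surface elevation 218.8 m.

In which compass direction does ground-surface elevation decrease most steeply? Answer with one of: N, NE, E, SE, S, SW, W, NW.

∂z/∂x = (218.6 − 219.6) / (-200 − 0) = +0.005000
∂z/∂y = (218.8 − 219.6) / (-175 − 0) = +0.004571
Steepest decrease is along −∇f = (-0.005000 E, -0.004571 N) → southwest.

SW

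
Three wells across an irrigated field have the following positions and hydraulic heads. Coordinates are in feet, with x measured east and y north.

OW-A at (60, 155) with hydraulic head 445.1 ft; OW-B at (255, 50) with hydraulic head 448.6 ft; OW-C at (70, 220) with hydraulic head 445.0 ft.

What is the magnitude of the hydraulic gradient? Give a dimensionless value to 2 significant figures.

Taking OW-A as reference: OW-B−OW-A = (195, -105, +3.5); OW-C−OW-A = (10, 65, -0.1).
Determinant of the coordinate differences = 195·65 − 10·(-105) = 13725.
∂h/∂x = [(+3.5)·65 − (-0.1)·(-105)] / 13725 = +0.01581
∂h/∂y = [195·(-0.1) − 10·(+3.5)] / 13725 = -0.003971
|∇h| = √(0.01581² + -0.003971²) = 0.0163

0.016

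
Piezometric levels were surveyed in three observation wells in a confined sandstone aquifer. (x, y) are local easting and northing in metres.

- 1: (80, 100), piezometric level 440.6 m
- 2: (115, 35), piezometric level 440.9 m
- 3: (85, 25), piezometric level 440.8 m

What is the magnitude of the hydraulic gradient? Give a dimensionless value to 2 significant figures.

Differences from 1: to 2 (Δx, Δy, Δh) = (35, -65, +0.3); to 3 = (5, -75, +0.2).
Determinant of the coordinate differences = 35·(-75) − 5·(-65) = -2300.
∂h/∂x = [(+0.3)·(-75) − (+0.2)·(-65)] / -2300 = +0.004130
∂h/∂y = [35·(+0.2) − 5·(+0.3)] / -2300 = -0.002391
|∇h| = √(0.004130² + -0.002391²) = 0.004772

0.0048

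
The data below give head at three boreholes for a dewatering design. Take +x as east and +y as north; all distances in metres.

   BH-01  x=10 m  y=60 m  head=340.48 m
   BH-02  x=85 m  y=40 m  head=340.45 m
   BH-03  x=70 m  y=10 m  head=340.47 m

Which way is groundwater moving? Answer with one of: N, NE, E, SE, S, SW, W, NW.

Differences from BH-01: to BH-02 (Δx, Δy, Δh) = (75, -20, -0.03); to BH-03 = (60, -50, -0.01).
Determinant of the coordinate differences = 75·(-50) − 60·(-20) = -2550.
∂h/∂x = [(-0.03)·(-50) − (-0.01)·(-20)] / -2550 = -0.0005098
∂h/∂y = [75·(-0.01) − 60·(-0.03)] / -2550 = -0.0004118
Flow = −∇h = (+0.0005098 east, +0.0004118 north), which points northeast.

NE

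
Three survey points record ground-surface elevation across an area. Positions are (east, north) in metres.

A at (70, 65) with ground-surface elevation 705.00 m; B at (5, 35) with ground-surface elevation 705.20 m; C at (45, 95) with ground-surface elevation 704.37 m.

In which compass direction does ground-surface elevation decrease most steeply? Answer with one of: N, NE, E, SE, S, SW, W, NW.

N

Differences from A: to B (Δx, Δy, Δh) = (-65, -30, +0.20); to C = (-25, 30, -0.63).
Determinant of the coordinate differences = (-65)·30 − (-25)·(-30) = -2700.
∂z/∂x = [(+0.20)·30 − (-0.63)·(-30)] / -2700 = +0.004778
∂z/∂y = [(-65)·(-0.63) − (-25)·(+0.20)] / -2700 = -0.01702
Steepest decrease is along −∇f = (-0.004778 E, +0.01702 N) → north.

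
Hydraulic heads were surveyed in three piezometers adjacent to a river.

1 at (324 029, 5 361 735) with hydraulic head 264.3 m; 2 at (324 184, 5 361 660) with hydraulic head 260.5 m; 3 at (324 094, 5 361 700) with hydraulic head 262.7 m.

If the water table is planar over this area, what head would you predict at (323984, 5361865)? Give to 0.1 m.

With h = a·x + b·y + c and 1 as origin, the differences give:
  155·a + (-75)·b = -3.8
  65·a + (-35)·b = -1.6
Eliminate b (×(-35) and ×(-75), subtract): -550·a = 13.00 → a = ∂h/∂x = -0.02364
Back-substitute: b = ∂h/∂y = +0.001818.
h(323984, 5361865) = 264.3 + (-0.02364)·(-45) + (+0.001818)·(130) = 264.3 +1.064 +0.236 = 265.600 m.

265.6 m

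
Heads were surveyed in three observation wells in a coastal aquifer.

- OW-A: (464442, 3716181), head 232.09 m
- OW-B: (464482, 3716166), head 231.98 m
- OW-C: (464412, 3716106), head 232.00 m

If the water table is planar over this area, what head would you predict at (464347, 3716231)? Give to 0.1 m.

Taking OW-A as reference: OW-B−OW-A = (40, -15, -0.11); OW-C−OW-A = (-30, -75, -0.09).
Determinant of the coordinate differences = 40·(-75) − (-30)·(-15) = -3450.
∂h/∂x = [(-0.11)·(-75) − (-0.09)·(-15)] / -3450 = -0.002000
∂h/∂y = [40·(-0.09) − (-30)·(-0.11)] / -3450 = +0.002000
h(464347, 3716231) = 232.09 + (-0.002000)·(-95) + (+0.002000)·(50) = 232.09 +0.190 +0.100 = 232.380 m.

232.4 m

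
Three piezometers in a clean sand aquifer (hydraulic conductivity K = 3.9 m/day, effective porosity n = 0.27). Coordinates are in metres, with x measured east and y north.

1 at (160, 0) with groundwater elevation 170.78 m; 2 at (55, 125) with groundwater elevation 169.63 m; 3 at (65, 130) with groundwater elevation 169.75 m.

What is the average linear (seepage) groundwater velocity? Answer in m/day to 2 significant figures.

0.17 m/day

Differences from 1: to 2 (Δx, Δy, Δh) = (-105, 125, -1.15); to 3 = (-95, 130, -1.03).
Determinant of the coordinate differences = (-105)·130 − (-95)·125 = -1775.
∂h/∂x = [(-1.15)·130 − (-1.03)·125] / -1775 = +0.01169
∂h/∂y = [(-105)·(-1.03) − (-95)·(-1.15)] / -1775 = +0.0006197
|∇h| = √(0.01169² + 0.0006197²) = 0.01171
Seepage velocity v = K·i/n = 3.9 × 0.01171 / 0.27 = 0.1691 m/day.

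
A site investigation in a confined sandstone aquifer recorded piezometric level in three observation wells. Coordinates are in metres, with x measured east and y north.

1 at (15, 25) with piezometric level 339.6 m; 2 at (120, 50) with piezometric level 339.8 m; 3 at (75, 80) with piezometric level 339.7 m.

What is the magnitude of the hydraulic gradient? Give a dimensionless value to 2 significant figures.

Differences from 1: to 2 (Δx, Δy, Δh) = (105, 25, +0.2); to 3 = (60, 55, +0.1).
Solve a·Δx + b·Δy = Δh: det = 105·55 − 60·25 = 4275.
∂h/∂x = [(+0.2)·55 − (+0.1)·25] / 4275 = +0.001988
∂h/∂y = [105·(+0.1) − 60·(+0.2)] / 4275 = -0.0003509
|∇h| = √(0.001988² + -0.0003509²) = 0.002019

0.0020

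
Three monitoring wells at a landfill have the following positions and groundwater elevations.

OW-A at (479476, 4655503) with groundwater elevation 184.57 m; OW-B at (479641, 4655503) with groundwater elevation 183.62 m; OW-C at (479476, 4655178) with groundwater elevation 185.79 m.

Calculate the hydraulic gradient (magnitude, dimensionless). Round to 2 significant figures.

∂h/∂x = (183.62 − 184.57) / (479641 − 479476) = -0.005758
∂h/∂y = (185.79 − 184.57) / (4655178 − 4655503) = -0.003754
|∇h| = √(-0.005758² + -0.003754²) = 0.006874

0.0069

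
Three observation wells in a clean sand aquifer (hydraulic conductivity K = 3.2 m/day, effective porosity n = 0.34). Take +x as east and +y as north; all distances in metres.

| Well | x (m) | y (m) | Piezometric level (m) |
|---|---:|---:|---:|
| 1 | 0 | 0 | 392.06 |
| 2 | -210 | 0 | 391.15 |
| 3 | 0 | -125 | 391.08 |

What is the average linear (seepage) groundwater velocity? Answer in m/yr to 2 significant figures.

∂h/∂x = (391.15 − 392.06) / (-210 − 0) = +0.004333
∂h/∂y = (391.08 − 392.06) / (-125 − 0) = +0.007840
|∇h| = √(0.004333² + 0.007840²) = 0.008958
Seepage velocity v = K·i/n = 3.2 × 0.008958 / 0.34 = 0.08431 m/day = 30.79 m/yr.

31 m/yr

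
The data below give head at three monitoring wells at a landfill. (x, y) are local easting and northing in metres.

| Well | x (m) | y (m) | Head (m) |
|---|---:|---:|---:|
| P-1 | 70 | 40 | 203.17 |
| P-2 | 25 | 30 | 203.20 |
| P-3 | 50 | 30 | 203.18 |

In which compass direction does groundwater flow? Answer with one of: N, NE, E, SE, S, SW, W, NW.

Three-point gradient (reference P-1): Δ to P-2 = (-45, -10, +0.03), Δ to P-3 = (-20, -10, +0.01).
∂h/∂x = -0.0008000, ∂h/∂y = +0.0006000 (det = 250).
Flow = −∇h = (+0.0008000 east, -0.0006000 north), which points southeast.

SE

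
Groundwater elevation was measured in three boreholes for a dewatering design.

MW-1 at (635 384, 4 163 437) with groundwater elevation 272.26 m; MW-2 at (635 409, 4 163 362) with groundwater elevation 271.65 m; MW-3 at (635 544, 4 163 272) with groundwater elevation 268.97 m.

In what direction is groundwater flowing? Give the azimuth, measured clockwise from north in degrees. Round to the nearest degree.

096°

Three-point gradient (reference MW-1): Δ to MW-2 = (25, -75, -0.61), Δ to MW-3 = (160, -165, -3.29).
∂h/∂x = -0.01855, ∂h/∂y = +0.001949 (det = 7875).
Flow direction (−∇h) has components (+0.01855 E, -0.001949 N).
Azimuth = atan2(E, N) = atan2(+0.01855, -0.001949) = 96.0° ≈ 096°.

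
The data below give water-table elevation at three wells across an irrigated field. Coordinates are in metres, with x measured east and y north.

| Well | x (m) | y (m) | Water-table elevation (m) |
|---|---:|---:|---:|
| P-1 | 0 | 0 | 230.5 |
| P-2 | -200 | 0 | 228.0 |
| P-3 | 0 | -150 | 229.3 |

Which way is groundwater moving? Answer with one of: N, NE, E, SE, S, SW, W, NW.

SW

∂h/∂x = (228.0 − 230.5) / (-200 − 0) = +0.01250
∂h/∂y = (229.3 − 230.5) / (-150 − 0) = +0.008000
Flow = −∇h = (-0.01250 east, -0.008000 north), which points southwest.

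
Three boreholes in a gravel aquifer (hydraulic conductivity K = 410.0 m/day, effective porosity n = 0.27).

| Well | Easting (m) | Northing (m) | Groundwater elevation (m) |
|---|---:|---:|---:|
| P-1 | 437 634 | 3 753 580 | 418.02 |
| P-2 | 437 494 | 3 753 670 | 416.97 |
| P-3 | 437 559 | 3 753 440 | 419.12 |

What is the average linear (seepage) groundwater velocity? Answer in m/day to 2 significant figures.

14 m/day

Taking P-1 as reference: P-2−P-1 = (-140, 90, -1.05); P-3−P-1 = (-75, -140, +1.10).
Solve a·Δx + b·Δy = Δh: det = (-140)·(-140) − (-75)·90 = 26350.
∂h/∂x = [(-1.05)·(-140) − (+1.10)·90] / 26350 = +0.001822
∂h/∂y = [(-140)·(+1.10) − (-75)·(-1.05)] / 26350 = -0.008833
|∇h| = √(0.001822² + -0.008833²) = 0.009019
Seepage velocity v = K·i/n = 410.0 × 0.009019 / 0.27 = 13.7 m/day.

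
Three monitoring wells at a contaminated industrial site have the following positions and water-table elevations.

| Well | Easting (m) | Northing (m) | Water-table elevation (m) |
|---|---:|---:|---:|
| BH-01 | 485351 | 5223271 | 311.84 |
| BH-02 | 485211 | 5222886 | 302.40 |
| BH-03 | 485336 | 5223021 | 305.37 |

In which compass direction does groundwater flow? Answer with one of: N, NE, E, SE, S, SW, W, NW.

S

With h = a·x + b·y + c and BH-01 as origin, the differences give:
  (-140)·a + (-385)·b = -9.44
  (-15)·a + (-250)·b = -6.47
Eliminate b (×(-250) and ×(-385), subtract): 29225·a = -130.950 → a = ∂h/∂x = -0.004481
Back-substitute: b = ∂h/∂y = +0.02615.
Flow = −∇h = (+0.004481 east, -0.02615 north), which points south.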